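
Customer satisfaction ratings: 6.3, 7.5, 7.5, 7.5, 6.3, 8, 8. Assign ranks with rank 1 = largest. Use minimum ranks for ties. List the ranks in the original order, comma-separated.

Sorted (descending): 8, 8, 7.5, 7.5, 7.5, 6.3, 6.3
The 2 values of 8 occupy positions 1–2 → each gets rank 1.
The 3 values of 7.5 occupy positions 3–5 → each gets rank 3.
The 2 values of 6.3 occupy positions 6–7 → each gets rank 6.

6, 3, 3, 3, 6, 1, 1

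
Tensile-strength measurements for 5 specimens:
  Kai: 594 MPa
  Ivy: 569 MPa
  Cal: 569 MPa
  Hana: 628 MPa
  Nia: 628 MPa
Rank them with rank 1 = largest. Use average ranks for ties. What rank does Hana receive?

1.5

Sorted (descending): 628, 628, 594, 569, 569
The 2 values of 628 occupy positions 1–2 → average rank (1+2)/2 = 1.5.
The 2 values of 569 occupy positions 4–5 → average rank (4+5)/2 = 4.5.
Hana has value 628 MPa → rank 1.5.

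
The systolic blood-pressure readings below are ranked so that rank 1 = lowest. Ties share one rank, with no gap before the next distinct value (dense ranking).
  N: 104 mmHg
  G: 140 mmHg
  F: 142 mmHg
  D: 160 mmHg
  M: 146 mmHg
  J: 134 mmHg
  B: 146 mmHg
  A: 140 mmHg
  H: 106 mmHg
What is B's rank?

6

Sorted (ascending): 104, 106, 134, 140, 140, 142, 146, 146, 160
The 2 values of 140 share dense rank 4.
The 2 values of 146 share dense rank 6.
Remaining distinct values take the next consecutive integers.
B has value 146 mmHg → rank 6.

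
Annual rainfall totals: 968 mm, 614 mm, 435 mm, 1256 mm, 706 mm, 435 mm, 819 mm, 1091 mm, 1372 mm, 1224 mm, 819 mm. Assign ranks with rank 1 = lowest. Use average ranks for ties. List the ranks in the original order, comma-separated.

Sorted (ascending): 435, 435, 614, 706, 819, 819, 968, 1091, 1224, 1256, 1372
The 2 values of 435 occupy positions 1–2 → average rank (1+2)/2 = 1.5.
The 2 values of 819 occupy positions 5–6 → average rank (5+6)/2 = 5.5.

7, 3, 1.5, 10, 4, 1.5, 5.5, 8, 11, 9, 5.5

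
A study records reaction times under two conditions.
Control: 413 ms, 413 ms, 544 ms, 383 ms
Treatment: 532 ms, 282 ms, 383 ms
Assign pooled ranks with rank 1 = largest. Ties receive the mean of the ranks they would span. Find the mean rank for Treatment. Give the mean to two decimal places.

Sorted (descending): 544, 532, 413, 413, 383, 383, 282
The 2 values of 413 occupy positions 3–4 → average rank (3+4)/2 = 3.5.
The 2 values of 383 occupy positions 5–6 → average rank (5+6)/2 = 5.5.
Treatment values → pooled ranks: 532→2, 282→7, 383→5.5
Mean rank = (2 + 7 + 5.5) / 3 = 4.83

4.83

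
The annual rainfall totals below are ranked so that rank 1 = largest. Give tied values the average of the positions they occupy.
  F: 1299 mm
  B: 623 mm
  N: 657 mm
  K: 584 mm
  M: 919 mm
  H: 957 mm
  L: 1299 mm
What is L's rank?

Sorted (descending): 1299, 1299, 957, 919, 657, 623, 584
The 2 values of 1299 occupy positions 1–2 → average rank (1+2)/2 = 1.5.
L has value 1299 mm → rank 1.5.

1.5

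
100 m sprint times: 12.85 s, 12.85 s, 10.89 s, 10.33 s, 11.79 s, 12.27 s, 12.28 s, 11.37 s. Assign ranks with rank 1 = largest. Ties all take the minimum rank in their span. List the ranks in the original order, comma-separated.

Sorted (descending): 12.85, 12.85, 12.28, 12.27, 11.79, 11.37, 10.89, 10.33
The 2 values of 12.85 occupy positions 1–2 → each gets rank 1.

1, 1, 7, 8, 5, 4, 3, 6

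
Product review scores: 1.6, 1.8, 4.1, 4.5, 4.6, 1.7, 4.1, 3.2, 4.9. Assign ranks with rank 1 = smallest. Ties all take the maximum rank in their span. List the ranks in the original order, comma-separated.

Sorted (ascending): 1.6, 1.7, 1.8, 3.2, 4.1, 4.1, 4.5, 4.6, 4.9
The 2 values of 4.1 occupy positions 5–6 → each gets rank 6.

1, 3, 6, 7, 8, 2, 6, 4, 9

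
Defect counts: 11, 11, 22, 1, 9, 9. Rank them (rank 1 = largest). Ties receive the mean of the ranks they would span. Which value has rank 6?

Sorted (descending): 22, 11, 11, 9, 9, 1
The 2 values of 11 occupy positions 2–3 → average rank (2+3)/2 = 2.5.
The 2 values of 9 occupy positions 4–5 → average rank (4+5)/2 = 4.5.
Rank 6 → value 1.

1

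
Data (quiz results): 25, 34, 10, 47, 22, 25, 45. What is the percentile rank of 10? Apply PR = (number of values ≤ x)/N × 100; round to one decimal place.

N = 7.
Strictly below 10: 0. Equal to 10: 1.
PR = 1/7 × 100 = 14.3

14.3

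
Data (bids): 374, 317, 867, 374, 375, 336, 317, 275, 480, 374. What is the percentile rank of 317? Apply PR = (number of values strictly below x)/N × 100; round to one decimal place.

N = 10.
Strictly below 317: 1. Equal to 317: 2.
PR = 1/10 × 100 = 10.0

10.0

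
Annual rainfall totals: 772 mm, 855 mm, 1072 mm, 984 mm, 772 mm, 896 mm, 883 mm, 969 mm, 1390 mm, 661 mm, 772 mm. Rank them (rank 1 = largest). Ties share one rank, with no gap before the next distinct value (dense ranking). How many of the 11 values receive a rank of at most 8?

10

Sorted (descending): 1390, 1072, 984, 969, 896, 883, 855, 772, 772, 772, 661
The 3 values of 772 share dense rank 8.
Remaining distinct values take the next consecutive integers.
Ranks ≤ 8: {1, 2, 3, 4, 5, 6, 7, 8, 8, 8} → 10 values.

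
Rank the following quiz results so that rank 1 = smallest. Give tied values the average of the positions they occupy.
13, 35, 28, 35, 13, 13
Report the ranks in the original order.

Sorted (ascending): 13, 13, 13, 28, 35, 35
The 3 values of 13 occupy positions 1–3 → average rank 2.
The 2 values of 35 occupy positions 5–6 → average rank (5+6)/2 = 5.5.

2, 5.5, 4, 5.5, 2, 2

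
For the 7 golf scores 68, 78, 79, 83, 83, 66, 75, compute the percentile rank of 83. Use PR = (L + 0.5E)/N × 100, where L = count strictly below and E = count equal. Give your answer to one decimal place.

85.7

N = 7.
Strictly below 83: 5. Equal to 83: 2.
PR = (5 + 0.5·2)/7 × 100 = 85.7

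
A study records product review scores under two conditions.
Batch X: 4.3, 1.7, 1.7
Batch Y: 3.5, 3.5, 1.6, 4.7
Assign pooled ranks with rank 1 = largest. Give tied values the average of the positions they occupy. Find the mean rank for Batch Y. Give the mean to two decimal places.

Sorted (descending): 4.7, 4.3, 3.5, 3.5, 1.7, 1.7, 1.6
The 2 values of 3.5 occupy positions 3–4 → average rank (3+4)/2 = 3.5.
The 2 values of 1.7 occupy positions 5–6 → average rank (5+6)/2 = 5.5.
Batch Y values → pooled ranks: 3.5→3.5, 3.5→3.5, 1.6→7, 4.7→1
Mean rank = (3.5 + 3.5 + 7 + 1) / 4 = 3.75

3.75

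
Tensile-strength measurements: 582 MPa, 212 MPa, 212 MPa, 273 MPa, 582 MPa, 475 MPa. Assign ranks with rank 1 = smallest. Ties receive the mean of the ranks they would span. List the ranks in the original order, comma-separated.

Sorted (ascending): 212, 212, 273, 475, 582, 582
The 2 values of 212 occupy positions 1–2 → average rank (1+2)/2 = 1.5.
The 2 values of 582 occupy positions 5–6 → average rank (5+6)/2 = 5.5.

5.5, 1.5, 1.5, 3, 5.5, 4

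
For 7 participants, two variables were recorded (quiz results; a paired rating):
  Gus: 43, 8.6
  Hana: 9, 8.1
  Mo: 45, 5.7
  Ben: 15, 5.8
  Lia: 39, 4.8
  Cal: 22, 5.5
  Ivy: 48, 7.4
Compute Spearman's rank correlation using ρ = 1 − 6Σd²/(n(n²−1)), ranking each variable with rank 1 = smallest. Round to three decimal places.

0.000

Ranks of variable 1: 5, 1, 6, 2, 4, 3, 7
Ranks of variable 2: 7, 6, 3, 4, 1, 2, 5
d = r₁ − r₂: -2, -5, 3, -2, 3, 1, 2
d²: 4, 25, 9, 4, 9, 1, 4; Σd² = 56
ρ = 1 − 6·56/(7·48) = 1 − 336/336 = 0.000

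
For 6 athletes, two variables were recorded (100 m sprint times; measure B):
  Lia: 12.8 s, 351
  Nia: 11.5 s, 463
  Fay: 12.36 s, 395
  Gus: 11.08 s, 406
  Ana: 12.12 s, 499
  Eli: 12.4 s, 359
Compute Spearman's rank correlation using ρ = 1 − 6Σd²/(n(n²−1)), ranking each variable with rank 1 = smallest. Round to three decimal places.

-0.771

Ranks of variable 1: 6, 2, 4, 1, 3, 5
Ranks of variable 2: 1, 5, 3, 4, 6, 2
d = r₁ − r₂: 5, -3, 1, -3, -3, 3
d²: 25, 9, 1, 9, 9, 9; Σd² = 62
ρ = 1 − 6·62/(6·35) = 1 − 372/210 = -0.771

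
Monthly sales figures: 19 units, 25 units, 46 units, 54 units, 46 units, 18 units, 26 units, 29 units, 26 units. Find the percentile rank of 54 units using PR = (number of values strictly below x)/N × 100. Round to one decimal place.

88.9

N = 9.
Strictly below 54: 8. Equal to 54: 1.
PR = 8/9 × 100 = 88.9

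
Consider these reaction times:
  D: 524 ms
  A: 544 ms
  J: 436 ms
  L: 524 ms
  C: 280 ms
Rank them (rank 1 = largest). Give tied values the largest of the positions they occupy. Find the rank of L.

Sorted (descending): 544, 524, 524, 436, 280
The 2 values of 524 occupy positions 2–3 → each gets rank 3.
L has value 524 ms → rank 3.

3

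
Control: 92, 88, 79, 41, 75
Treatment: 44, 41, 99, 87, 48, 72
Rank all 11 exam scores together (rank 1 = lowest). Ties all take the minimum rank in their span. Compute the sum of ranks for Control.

Sorted (ascending): 41, 41, 44, 48, 72, 75, 79, 87, 88, 92, 99
The 2 values of 41 occupy positions 1–2 → each gets rank 1.
Control values → pooled ranks: 92→10, 88→9, 79→7, 41→1, 75→6
Rank sum = 10 + 9 + 7 + 1 + 6 = 33

33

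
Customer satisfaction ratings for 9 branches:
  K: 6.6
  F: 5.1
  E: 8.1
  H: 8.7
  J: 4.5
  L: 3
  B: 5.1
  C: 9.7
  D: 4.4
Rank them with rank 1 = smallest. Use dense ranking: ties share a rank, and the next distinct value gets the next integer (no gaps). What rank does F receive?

4

Sorted (ascending): 3, 4.4, 4.5, 5.1, 5.1, 6.6, 8.1, 8.7, 9.7
The 2 values of 5.1 share dense rank 4.
Remaining distinct values take the next consecutive integers.
F has value 5.1 → rank 4.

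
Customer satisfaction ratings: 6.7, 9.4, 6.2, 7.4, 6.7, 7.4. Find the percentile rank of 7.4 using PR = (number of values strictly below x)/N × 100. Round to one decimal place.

50.0

N = 6.
Strictly below 7.4: 3. Equal to 7.4: 2.
PR = 3/6 × 100 = 50.0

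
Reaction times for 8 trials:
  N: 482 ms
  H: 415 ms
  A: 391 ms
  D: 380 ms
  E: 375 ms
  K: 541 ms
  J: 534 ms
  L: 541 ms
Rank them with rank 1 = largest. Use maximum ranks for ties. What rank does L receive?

2

Sorted (descending): 541, 541, 534, 482, 415, 391, 380, 375
The 2 values of 541 occupy positions 1–2 → each gets rank 2.
L has value 541 ms → rank 2.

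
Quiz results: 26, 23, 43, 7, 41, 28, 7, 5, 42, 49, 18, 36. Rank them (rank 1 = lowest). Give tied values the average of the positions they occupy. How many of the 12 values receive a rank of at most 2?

Sorted (ascending): 5, 7, 7, 18, 23, 26, 28, 36, 41, 42, 43, 49
The 2 values of 7 occupy positions 2–3 → average rank (2+3)/2 = 2.5.
Ranks ≤ 2: {1} → 1 value.

1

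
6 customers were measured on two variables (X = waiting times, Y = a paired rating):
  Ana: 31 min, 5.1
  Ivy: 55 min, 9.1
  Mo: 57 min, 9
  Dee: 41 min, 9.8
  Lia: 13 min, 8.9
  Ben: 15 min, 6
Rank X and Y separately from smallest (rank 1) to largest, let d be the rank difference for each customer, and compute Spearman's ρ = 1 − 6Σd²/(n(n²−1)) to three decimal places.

Ranks of variable 1: 3, 5, 6, 4, 1, 2
Ranks of variable 2: 1, 5, 4, 6, 3, 2
d = r₁ − r₂: 2, 0, 2, -2, -2, 0
d²: 4, 0, 4, 4, 4, 0; Σd² = 16
ρ = 1 − 6·16/(6·35) = 1 − 96/210 = 0.543

0.543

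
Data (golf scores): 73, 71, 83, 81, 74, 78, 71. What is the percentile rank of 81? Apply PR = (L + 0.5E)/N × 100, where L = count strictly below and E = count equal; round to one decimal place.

N = 7.
Strictly below 81: 5. Equal to 81: 1.
PR = (5 + 0.5·1)/7 × 100 = 78.6

78.6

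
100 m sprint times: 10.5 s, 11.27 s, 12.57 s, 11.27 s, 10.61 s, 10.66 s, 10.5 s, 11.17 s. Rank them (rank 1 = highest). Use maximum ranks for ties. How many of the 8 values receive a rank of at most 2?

1

Sorted (descending): 12.57, 11.27, 11.27, 11.17, 10.66, 10.61, 10.5, 10.5
The 2 values of 11.27 occupy positions 2–3 → each gets rank 3.
The 2 values of 10.5 occupy positions 7–8 → each gets rank 8.
Ranks ≤ 2: {1} → 1 value.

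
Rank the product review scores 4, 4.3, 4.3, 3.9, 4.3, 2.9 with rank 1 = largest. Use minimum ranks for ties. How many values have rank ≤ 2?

Sorted (descending): 4.3, 4.3, 4.3, 4, 3.9, 2.9
The 3 values of 4.3 occupy positions 1–3 → each gets rank 1.
Ranks ≤ 2: {1, 1, 1} → 3 values.

3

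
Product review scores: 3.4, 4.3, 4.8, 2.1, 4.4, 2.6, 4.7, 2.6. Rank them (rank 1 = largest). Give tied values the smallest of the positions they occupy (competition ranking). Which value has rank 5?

3.4

Sorted (descending): 4.8, 4.7, 4.4, 4.3, 3.4, 2.6, 2.6, 2.1
The 2 values of 2.6 occupy positions 6–7 → each gets rank 6.
Rank 5 → value 3.4.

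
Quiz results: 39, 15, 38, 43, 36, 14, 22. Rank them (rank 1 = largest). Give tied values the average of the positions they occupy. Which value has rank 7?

14

Sorted (descending): 43, 39, 38, 36, 22, 15, 14
No ties — each value takes its position as its rank.
Rank 7 → value 14.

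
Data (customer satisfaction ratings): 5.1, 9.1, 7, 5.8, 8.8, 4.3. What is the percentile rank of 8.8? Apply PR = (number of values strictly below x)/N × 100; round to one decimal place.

66.7

N = 6.
Strictly below 8.8: 4. Equal to 8.8: 1.
PR = 4/6 × 100 = 66.7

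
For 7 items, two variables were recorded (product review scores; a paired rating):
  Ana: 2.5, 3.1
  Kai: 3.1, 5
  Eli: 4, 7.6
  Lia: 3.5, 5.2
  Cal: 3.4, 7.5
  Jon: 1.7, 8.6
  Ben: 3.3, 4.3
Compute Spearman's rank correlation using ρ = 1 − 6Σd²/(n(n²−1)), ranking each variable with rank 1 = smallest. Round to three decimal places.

Ranks of variable 1: 2, 3, 7, 6, 5, 1, 4
Ranks of variable 2: 1, 3, 6, 4, 5, 7, 2
d = r₁ − r₂: 1, 0, 1, 2, 0, -6, 2
d²: 1, 0, 1, 4, 0, 36, 4; Σd² = 46
ρ = 1 − 6·46/(7·48) = 1 − 276/336 = 0.179

0.179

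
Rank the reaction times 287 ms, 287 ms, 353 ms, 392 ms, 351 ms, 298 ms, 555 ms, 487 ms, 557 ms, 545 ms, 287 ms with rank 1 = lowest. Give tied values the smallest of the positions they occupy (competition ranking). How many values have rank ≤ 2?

Sorted (ascending): 287, 287, 287, 298, 351, 353, 392, 487, 545, 555, 557
The 3 values of 287 occupy positions 1–3 → each gets rank 1.
Ranks ≤ 2: {1, 1, 1} → 3 values.

3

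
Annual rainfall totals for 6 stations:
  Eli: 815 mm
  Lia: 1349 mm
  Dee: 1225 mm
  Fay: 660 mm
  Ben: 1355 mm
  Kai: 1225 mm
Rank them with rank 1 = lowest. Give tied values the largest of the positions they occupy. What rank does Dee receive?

Sorted (ascending): 660, 815, 1225, 1225, 1349, 1355
The 2 values of 1225 occupy positions 3–4 → each gets rank 4.
Dee has value 1225 mm → rank 4.

4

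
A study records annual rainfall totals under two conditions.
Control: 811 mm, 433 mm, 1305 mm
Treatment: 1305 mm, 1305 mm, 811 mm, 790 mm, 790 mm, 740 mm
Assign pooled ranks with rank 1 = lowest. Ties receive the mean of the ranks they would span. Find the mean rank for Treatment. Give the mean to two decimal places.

5.08

Sorted (ascending): 433, 740, 790, 790, 811, 811, 1305, 1305, 1305
The 2 values of 790 occupy positions 3–4 → average rank (3+4)/2 = 3.5.
The 2 values of 811 occupy positions 5–6 → average rank (5+6)/2 = 5.5.
The 3 values of 1305 occupy positions 7–9 → average rank 8.
Treatment values → pooled ranks: 1305→8, 1305→8, 811→5.5, 790→3.5, 790→3.5, 740→2
Mean rank = (8 + 8 + 5.5 + 3.5 + 3.5 + 2) / 6 = 5.08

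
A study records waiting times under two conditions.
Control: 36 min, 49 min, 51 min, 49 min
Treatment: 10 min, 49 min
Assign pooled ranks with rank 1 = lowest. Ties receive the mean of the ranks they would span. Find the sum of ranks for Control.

16

Sorted (ascending): 10, 36, 49, 49, 49, 51
The 3 values of 49 occupy positions 3–5 → average rank 4.
Control values → pooled ranks: 36→2, 49→4, 51→6, 49→4
Rank sum = 2 + 4 + 6 + 4 = 16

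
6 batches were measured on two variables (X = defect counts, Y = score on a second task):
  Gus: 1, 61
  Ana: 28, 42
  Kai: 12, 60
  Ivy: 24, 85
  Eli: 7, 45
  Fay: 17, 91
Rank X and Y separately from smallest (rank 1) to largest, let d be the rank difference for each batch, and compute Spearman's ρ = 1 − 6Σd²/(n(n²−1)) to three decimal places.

-0.086

Ranks of variable 1: 1, 6, 3, 5, 2, 4
Ranks of variable 2: 4, 1, 3, 5, 2, 6
d = r₁ − r₂: -3, 5, 0, 0, 0, -2
d²: 9, 25, 0, 0, 0, 4; Σd² = 38
ρ = 1 − 6·38/(6·35) = 1 − 228/210 = -0.086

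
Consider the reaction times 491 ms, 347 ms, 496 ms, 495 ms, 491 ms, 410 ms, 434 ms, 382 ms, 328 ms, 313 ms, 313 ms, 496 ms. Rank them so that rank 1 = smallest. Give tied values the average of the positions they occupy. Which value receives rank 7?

Sorted (ascending): 313, 313, 328, 347, 382, 410, 434, 491, 491, 495, 496, 496
The 2 values of 313 occupy positions 1–2 → average rank (1+2)/2 = 1.5.
The 2 values of 491 occupy positions 8–9 → average rank (8+9)/2 = 8.5.
The 2 values of 496 occupy positions 11–12 → average rank (11+12)/2 = 11.5.
Rank 7 → value 434.

434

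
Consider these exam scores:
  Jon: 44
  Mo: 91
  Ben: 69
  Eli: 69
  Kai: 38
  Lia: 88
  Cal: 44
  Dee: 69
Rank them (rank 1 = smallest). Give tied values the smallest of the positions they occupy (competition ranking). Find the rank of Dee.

Sorted (ascending): 38, 44, 44, 69, 69, 69, 88, 91
The 2 values of 44 occupy positions 2–3 → each gets rank 2.
The 3 values of 69 occupy positions 4–6 → each gets rank 4.
Dee has value 69 → rank 4.

4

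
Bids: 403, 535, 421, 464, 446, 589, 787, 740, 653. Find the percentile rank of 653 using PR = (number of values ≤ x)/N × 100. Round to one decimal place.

N = 9.
Strictly below 653: 6. Equal to 653: 1.
PR = 7/9 × 100 = 77.8

77.8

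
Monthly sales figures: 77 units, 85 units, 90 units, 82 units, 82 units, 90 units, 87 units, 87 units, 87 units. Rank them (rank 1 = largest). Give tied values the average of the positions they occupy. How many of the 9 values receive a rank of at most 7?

Sorted (descending): 90, 90, 87, 87, 87, 85, 82, 82, 77
The 2 values of 90 occupy positions 1–2 → average rank (1+2)/2 = 1.5.
The 3 values of 87 occupy positions 3–5 → average rank 4.
The 2 values of 82 occupy positions 7–8 → average rank (7+8)/2 = 7.5.
Ranks ≤ 7: {1.5, 1.5, 4, 4, 4, 6} → 6 values.

6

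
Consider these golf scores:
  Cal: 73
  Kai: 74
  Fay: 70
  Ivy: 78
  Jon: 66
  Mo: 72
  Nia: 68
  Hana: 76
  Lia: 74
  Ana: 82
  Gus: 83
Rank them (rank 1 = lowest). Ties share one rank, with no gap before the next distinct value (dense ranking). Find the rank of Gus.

10

Sorted (ascending): 66, 68, 70, 72, 73, 74, 74, 76, 78, 82, 83
The 2 values of 74 share dense rank 6.
Remaining distinct values take the next consecutive integers.
Gus has value 83 → rank 10.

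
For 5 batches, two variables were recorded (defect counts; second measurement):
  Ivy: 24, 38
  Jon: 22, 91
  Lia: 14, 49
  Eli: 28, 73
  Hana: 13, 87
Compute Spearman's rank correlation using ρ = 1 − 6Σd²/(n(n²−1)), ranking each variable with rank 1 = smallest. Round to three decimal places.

-0.300

Ranks of variable 1: 4, 3, 2, 5, 1
Ranks of variable 2: 1, 5, 2, 3, 4
d = r₁ − r₂: 3, -2, 0, 2, -3
d²: 9, 4, 0, 4, 9; Σd² = 26
ρ = 1 − 6·26/(5·24) = 1 − 156/120 = -0.300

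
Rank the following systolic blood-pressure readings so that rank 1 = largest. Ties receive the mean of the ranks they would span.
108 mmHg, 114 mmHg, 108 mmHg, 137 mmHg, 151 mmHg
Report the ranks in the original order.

Sorted (descending): 151, 137, 114, 108, 108
The 2 values of 108 occupy positions 4–5 → average rank (4+5)/2 = 4.5.

4.5, 3, 4.5, 2, 1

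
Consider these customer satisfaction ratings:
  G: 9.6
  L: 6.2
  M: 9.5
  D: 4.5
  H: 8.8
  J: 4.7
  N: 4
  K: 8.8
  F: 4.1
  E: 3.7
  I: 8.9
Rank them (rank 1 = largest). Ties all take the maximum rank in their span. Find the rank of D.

Sorted (descending): 9.6, 9.5, 8.9, 8.8, 8.8, 6.2, 4.7, 4.5, 4.1, 4, 3.7
The 2 values of 8.8 occupy positions 4–5 → each gets rank 5.
D has value 4.5 → rank 8.

8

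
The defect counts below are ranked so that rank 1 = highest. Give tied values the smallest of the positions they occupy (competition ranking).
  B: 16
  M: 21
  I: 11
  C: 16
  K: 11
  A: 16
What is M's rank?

1

Sorted (descending): 21, 16, 16, 16, 11, 11
The 3 values of 16 occupy positions 2–4 → each gets rank 2.
The 2 values of 11 occupy positions 5–6 → each gets rank 5.
M has value 21 → rank 1.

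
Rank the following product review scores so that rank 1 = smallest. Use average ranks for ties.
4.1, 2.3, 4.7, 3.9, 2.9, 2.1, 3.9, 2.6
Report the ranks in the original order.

7, 2, 8, 5.5, 4, 1, 5.5, 3

Sorted (ascending): 2.1, 2.3, 2.6, 2.9, 3.9, 3.9, 4.1, 4.7
The 2 values of 3.9 occupy positions 5–6 → average rank (5+6)/2 = 5.5.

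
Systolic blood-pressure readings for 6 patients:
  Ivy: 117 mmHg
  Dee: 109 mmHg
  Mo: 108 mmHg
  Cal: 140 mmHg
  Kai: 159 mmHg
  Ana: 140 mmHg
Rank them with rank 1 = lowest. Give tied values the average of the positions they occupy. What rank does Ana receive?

4.5

Sorted (ascending): 108, 109, 117, 140, 140, 159
The 2 values of 140 occupy positions 4–5 → average rank (4+5)/2 = 4.5.
Ana has value 140 mmHg → rank 4.5.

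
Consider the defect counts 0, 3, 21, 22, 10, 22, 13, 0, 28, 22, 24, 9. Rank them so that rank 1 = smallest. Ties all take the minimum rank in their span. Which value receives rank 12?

Sorted (ascending): 0, 0, 3, 9, 10, 13, 21, 22, 22, 22, 24, 28
The 2 values of 0 occupy positions 1–2 → each gets rank 1.
The 3 values of 22 occupy positions 8–10 → each gets rank 8.
Rank 12 → value 28.

28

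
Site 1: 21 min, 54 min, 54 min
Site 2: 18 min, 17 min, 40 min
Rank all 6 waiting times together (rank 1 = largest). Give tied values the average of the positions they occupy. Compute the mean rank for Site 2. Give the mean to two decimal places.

Sorted (descending): 54, 54, 40, 21, 18, 17
The 2 values of 54 occupy positions 1–2 → average rank (1+2)/2 = 1.5.
Site 2 values → pooled ranks: 18→5, 17→6, 40→3
Mean rank = (5 + 6 + 3) / 3 = 4.67

4.67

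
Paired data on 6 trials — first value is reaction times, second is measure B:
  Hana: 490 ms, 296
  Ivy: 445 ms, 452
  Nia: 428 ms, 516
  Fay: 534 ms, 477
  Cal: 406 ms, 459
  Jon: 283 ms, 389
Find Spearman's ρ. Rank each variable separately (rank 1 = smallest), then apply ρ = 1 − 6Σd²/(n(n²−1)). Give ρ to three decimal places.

0.086

Ranks of variable 1: 5, 4, 3, 6, 2, 1
Ranks of variable 2: 1, 3, 6, 5, 4, 2
d = r₁ − r₂: 4, 1, -3, 1, -2, -1
d²: 16, 1, 9, 1, 4, 1; Σd² = 32
ρ = 1 − 6·32/(6·35) = 1 − 192/210 = 0.086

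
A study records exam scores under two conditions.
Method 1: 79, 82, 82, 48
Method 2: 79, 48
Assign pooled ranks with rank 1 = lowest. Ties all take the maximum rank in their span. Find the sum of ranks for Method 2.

Sorted (ascending): 48, 48, 79, 79, 82, 82
The 2 values of 48 occupy positions 1–2 → each gets rank 2.
The 2 values of 79 occupy positions 3–4 → each gets rank 4.
The 2 values of 82 occupy positions 5–6 → each gets rank 6.
Method 2 values → pooled ranks: 79→4, 48→2
Rank sum = 4 + 2 = 6

6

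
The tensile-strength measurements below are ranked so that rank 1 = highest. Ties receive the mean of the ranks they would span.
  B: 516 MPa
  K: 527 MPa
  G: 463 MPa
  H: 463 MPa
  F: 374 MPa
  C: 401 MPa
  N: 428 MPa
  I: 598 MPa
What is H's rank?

4.5

Sorted (descending): 598, 527, 516, 463, 463, 428, 401, 374
The 2 values of 463 occupy positions 4–5 → average rank (4+5)/2 = 4.5.
H has value 463 MPa → rank 4.5.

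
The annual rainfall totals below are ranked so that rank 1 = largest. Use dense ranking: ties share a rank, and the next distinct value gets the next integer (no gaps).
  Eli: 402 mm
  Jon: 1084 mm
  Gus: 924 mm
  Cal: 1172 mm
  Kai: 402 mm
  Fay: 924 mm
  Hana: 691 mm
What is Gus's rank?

3

Sorted (descending): 1172, 1084, 924, 924, 691, 402, 402
The 2 values of 924 share dense rank 3.
The 2 values of 402 share dense rank 5.
Remaining distinct values take the next consecutive integers.
Gus has value 924 mm → rank 3.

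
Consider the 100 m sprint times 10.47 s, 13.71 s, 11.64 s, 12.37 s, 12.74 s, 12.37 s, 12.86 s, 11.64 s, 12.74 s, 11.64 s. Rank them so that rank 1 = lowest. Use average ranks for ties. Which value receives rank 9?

12.86

Sorted (ascending): 10.47, 11.64, 11.64, 11.64, 12.37, 12.37, 12.74, 12.74, 12.86, 13.71
The 3 values of 11.64 occupy positions 2–4 → average rank 3.
The 2 values of 12.37 occupy positions 5–6 → average rank (5+6)/2 = 5.5.
The 2 values of 12.74 occupy positions 7–8 → average rank (7+8)/2 = 7.5.
Rank 9 → value 12.86.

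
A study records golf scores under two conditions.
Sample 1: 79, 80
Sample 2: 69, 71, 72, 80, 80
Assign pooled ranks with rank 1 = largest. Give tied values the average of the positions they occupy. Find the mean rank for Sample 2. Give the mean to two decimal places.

4.40

Sorted (descending): 80, 80, 80, 79, 72, 71, 69
The 3 values of 80 occupy positions 1–3 → average rank 2.
Sample 2 values → pooled ranks: 69→7, 71→6, 72→5, 80→2, 80→2
Mean rank = (7 + 6 + 5 + 2 + 2) / 5 = 4.40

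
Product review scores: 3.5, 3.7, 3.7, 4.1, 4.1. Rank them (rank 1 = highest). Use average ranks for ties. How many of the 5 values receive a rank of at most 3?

Sorted (descending): 4.1, 4.1, 3.7, 3.7, 3.5
The 2 values of 4.1 occupy positions 1–2 → average rank (1+2)/2 = 1.5.
The 2 values of 3.7 occupy positions 3–4 → average rank (3+4)/2 = 3.5.
Ranks ≤ 3: {1.5, 1.5} → 2 values.

2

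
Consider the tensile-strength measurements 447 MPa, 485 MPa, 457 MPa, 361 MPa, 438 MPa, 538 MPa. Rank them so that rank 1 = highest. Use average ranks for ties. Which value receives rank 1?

538

Sorted (descending): 538, 485, 457, 447, 438, 361
No ties — each value takes its position as its rank.
Rank 1 → value 538.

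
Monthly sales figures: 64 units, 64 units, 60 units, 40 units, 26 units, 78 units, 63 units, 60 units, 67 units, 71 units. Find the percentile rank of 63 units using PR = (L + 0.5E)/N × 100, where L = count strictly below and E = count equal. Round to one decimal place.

N = 10.
Strictly below 63: 4. Equal to 63: 1.
PR = (4 + 0.5·1)/10 × 100 = 45.0

45.0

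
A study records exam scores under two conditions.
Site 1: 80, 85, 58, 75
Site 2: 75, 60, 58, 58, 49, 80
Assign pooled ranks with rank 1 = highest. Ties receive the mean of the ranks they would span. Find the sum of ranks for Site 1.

Sorted (descending): 85, 80, 80, 75, 75, 60, 58, 58, 58, 49
The 2 values of 80 occupy positions 2–3 → average rank (2+3)/2 = 2.5.
The 2 values of 75 occupy positions 4–5 → average rank (4+5)/2 = 4.5.
The 3 values of 58 occupy positions 7–9 → average rank 8.
Site 1 values → pooled ranks: 80→2.5, 85→1, 58→8, 75→4.5
Rank sum = 2.5 + 1 + 8 + 4.5 = 16

16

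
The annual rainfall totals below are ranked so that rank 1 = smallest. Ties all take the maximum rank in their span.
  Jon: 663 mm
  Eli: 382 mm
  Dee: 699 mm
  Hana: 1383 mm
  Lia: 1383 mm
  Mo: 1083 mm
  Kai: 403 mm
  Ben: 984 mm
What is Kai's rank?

2

Sorted (ascending): 382, 403, 663, 699, 984, 1083, 1383, 1383
The 2 values of 1383 occupy positions 7–8 → each gets rank 8.
Kai has value 403 mm → rank 2.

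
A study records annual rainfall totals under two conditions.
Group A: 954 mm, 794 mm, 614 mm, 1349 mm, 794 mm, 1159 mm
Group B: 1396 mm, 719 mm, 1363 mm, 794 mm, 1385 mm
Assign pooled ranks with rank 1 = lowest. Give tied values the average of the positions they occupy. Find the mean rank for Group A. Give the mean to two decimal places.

5.00

Sorted (ascending): 614, 719, 794, 794, 794, 954, 1159, 1349, 1363, 1385, 1396
The 3 values of 794 occupy positions 3–5 → average rank 4.
Group A values → pooled ranks: 954→6, 794→4, 614→1, 1349→8, 794→4, 1159→7
Mean rank = (6 + 4 + 1 + 8 + 4 + 7) / 6 = 5.00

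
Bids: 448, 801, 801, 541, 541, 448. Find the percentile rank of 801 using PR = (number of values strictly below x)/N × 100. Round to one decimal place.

66.7

N = 6.
Strictly below 801: 4. Equal to 801: 2.
PR = 4/6 × 100 = 66.7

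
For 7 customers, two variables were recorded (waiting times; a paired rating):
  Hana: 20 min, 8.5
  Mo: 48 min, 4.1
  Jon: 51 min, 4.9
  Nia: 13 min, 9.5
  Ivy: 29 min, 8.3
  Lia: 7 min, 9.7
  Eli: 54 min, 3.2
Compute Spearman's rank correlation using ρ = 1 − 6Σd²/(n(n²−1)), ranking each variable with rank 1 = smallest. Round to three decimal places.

-0.964

Ranks of variable 1: 3, 5, 6, 2, 4, 1, 7
Ranks of variable 2: 5, 2, 3, 6, 4, 7, 1
d = r₁ − r₂: -2, 3, 3, -4, 0, -6, 6
d²: 4, 9, 9, 16, 0, 36, 36; Σd² = 110
ρ = 1 − 6·110/(7·48) = 1 − 660/336 = -0.964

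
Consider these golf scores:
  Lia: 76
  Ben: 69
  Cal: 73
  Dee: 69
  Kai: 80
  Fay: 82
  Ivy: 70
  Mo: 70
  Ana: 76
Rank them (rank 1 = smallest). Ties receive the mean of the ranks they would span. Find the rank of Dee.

Sorted (ascending): 69, 69, 70, 70, 73, 76, 76, 80, 82
The 2 values of 69 occupy positions 1–2 → average rank (1+2)/2 = 1.5.
The 2 values of 70 occupy positions 3–4 → average rank (3+4)/2 = 3.5.
The 2 values of 76 occupy positions 6–7 → average rank (6+7)/2 = 6.5.
Dee has value 69 → rank 1.5.

1.5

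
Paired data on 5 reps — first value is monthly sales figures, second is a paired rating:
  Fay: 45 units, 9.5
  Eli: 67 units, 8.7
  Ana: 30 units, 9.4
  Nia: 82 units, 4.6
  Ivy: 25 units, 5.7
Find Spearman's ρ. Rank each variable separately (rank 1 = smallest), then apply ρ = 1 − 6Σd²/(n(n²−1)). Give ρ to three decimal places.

Ranks of variable 1: 3, 4, 2, 5, 1
Ranks of variable 2: 5, 3, 4, 1, 2
d = r₁ − r₂: -2, 1, -2, 4, -1
d²: 4, 1, 4, 16, 1; Σd² = 26
ρ = 1 − 6·26/(5·24) = 1 − 156/120 = -0.300

-0.300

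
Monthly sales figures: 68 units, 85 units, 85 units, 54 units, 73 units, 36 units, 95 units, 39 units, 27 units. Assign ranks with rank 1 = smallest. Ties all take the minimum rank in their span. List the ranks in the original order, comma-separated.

5, 7, 7, 4, 6, 2, 9, 3, 1

Sorted (ascending): 27, 36, 39, 54, 68, 73, 85, 85, 95
The 2 values of 85 occupy positions 7–8 → each gets rank 7.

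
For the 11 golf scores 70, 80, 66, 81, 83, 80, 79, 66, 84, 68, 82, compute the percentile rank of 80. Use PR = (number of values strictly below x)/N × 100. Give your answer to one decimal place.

45.5

N = 11.
Strictly below 80: 5. Equal to 80: 2.
PR = 5/11 × 100 = 45.5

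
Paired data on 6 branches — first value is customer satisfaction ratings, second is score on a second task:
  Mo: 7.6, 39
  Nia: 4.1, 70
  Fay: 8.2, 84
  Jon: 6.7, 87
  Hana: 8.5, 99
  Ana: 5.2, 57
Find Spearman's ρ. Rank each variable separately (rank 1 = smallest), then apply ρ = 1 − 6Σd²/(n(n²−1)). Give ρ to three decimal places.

0.486

Ranks of variable 1: 4, 1, 5, 3, 6, 2
Ranks of variable 2: 1, 3, 4, 5, 6, 2
d = r₁ − r₂: 3, -2, 1, -2, 0, 0
d²: 9, 4, 1, 4, 0, 0; Σd² = 18
ρ = 1 − 6·18/(6·35) = 1 − 108/210 = 0.486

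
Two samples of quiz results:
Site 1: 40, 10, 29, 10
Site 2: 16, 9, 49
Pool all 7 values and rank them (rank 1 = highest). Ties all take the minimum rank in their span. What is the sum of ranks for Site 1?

Sorted (descending): 49, 40, 29, 16, 10, 10, 9
The 2 values of 10 occupy positions 5–6 → each gets rank 5.
Site 1 values → pooled ranks: 40→2, 10→5, 29→3, 10→5
Rank sum = 2 + 5 + 3 + 5 = 15

15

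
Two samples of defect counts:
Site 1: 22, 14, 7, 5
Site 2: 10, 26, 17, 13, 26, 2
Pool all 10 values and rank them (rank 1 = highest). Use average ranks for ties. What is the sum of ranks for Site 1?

25

Sorted (descending): 26, 26, 22, 17, 14, 13, 10, 7, 5, 2
The 2 values of 26 occupy positions 1–2 → average rank (1+2)/2 = 1.5.
Site 1 values → pooled ranks: 22→3, 14→5, 7→8, 5→9
Rank sum = 3 + 5 + 8 + 9 = 25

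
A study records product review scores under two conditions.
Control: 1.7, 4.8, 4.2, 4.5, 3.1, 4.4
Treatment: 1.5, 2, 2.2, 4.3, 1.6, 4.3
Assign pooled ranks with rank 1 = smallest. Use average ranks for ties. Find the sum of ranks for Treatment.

Sorted (ascending): 1.5, 1.6, 1.7, 2, 2.2, 3.1, 4.2, 4.3, 4.3, 4.4, 4.5, 4.8
The 2 values of 4.3 occupy positions 8–9 → average rank (8+9)/2 = 8.5.
Treatment values → pooled ranks: 1.5→1, 2→4, 2.2→5, 4.3→8.5, 1.6→2, 4.3→8.5
Rank sum = 1 + 4 + 5 + 8.5 + 2 + 8.5 = 29

29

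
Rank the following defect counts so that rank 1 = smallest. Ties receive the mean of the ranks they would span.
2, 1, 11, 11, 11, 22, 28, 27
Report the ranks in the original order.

Sorted (ascending): 1, 2, 11, 11, 11, 22, 27, 28
The 3 values of 11 occupy positions 3–5 → average rank 4.

2, 1, 4, 4, 4, 6, 8, 7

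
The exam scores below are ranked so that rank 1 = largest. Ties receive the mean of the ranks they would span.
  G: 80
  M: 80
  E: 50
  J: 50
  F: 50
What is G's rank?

Sorted (descending): 80, 80, 50, 50, 50
The 2 values of 80 occupy positions 1–2 → average rank (1+2)/2 = 1.5.
The 3 values of 50 occupy positions 3–5 → average rank 4.
G has value 80 → rank 1.5.

1.5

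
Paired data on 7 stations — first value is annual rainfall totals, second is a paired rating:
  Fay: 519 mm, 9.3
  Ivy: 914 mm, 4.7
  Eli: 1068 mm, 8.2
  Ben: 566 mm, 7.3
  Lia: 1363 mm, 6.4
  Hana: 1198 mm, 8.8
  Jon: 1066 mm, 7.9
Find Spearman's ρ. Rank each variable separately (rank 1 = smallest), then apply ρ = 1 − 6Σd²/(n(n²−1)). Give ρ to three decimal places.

Ranks of variable 1: 1, 3, 5, 2, 7, 6, 4
Ranks of variable 2: 7, 1, 5, 3, 2, 6, 4
d = r₁ − r₂: -6, 2, 0, -1, 5, 0, 0
d²: 36, 4, 0, 1, 25, 0, 0; Σd² = 66
ρ = 1 − 6·66/(7·48) = 1 − 396/336 = -0.179

-0.179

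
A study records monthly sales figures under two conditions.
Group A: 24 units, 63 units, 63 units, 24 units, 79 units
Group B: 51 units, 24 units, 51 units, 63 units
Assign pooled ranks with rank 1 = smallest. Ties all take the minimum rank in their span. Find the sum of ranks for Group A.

Sorted (ascending): 24, 24, 24, 51, 51, 63, 63, 63, 79
The 3 values of 24 occupy positions 1–3 → each gets rank 1.
The 2 values of 51 occupy positions 4–5 → each gets rank 4.
The 3 values of 63 occupy positions 6–8 → each gets rank 6.
Group A values → pooled ranks: 24→1, 63→6, 63→6, 24→1, 79→9
Rank sum = 1 + 6 + 6 + 1 + 9 = 23

23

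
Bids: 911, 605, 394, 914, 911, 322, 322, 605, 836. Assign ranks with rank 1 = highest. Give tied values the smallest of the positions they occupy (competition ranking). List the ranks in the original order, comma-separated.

2, 5, 7, 1, 2, 8, 8, 5, 4

Sorted (descending): 914, 911, 911, 836, 605, 605, 394, 322, 322
The 2 values of 911 occupy positions 2–3 → each gets rank 2.
The 2 values of 605 occupy positions 5–6 → each gets rank 5.
The 2 values of 322 occupy positions 8–9 → each gets rank 8.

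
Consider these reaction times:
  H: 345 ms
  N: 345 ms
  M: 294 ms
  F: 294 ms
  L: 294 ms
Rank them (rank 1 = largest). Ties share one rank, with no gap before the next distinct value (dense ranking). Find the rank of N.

Sorted (descending): 345, 345, 294, 294, 294
The 2 values of 345 share dense rank 1.
The 3 values of 294 share dense rank 2.
N has value 345 ms → rank 1.

1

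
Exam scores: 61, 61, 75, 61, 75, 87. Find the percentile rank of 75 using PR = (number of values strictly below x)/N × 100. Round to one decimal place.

N = 6.
Strictly below 75: 3. Equal to 75: 2.
PR = 3/6 × 100 = 50.0

50.0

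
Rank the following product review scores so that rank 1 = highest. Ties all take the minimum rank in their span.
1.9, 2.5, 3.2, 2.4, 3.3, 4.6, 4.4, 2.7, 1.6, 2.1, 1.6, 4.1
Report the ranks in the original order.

Sorted (descending): 4.6, 4.4, 4.1, 3.3, 3.2, 2.7, 2.5, 2.4, 2.1, 1.9, 1.6, 1.6
The 2 values of 1.6 occupy positions 11–12 → each gets rank 11.

10, 7, 5, 8, 4, 1, 2, 6, 11, 9, 11, 3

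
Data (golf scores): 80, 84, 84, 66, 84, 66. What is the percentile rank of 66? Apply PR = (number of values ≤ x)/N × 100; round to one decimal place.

N = 6.
Strictly below 66: 0. Equal to 66: 2.
PR = 2/6 × 100 = 33.3

33.3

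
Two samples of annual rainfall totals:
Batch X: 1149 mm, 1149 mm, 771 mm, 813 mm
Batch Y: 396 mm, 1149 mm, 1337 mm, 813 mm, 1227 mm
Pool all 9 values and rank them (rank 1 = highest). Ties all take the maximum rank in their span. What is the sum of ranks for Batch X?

25

Sorted (descending): 1337, 1227, 1149, 1149, 1149, 813, 813, 771, 396
The 3 values of 1149 occupy positions 3–5 → each gets rank 5.
The 2 values of 813 occupy positions 6–7 → each gets rank 7.
Batch X values → pooled ranks: 1149→5, 1149→5, 771→8, 813→7
Rank sum = 5 + 5 + 8 + 7 = 25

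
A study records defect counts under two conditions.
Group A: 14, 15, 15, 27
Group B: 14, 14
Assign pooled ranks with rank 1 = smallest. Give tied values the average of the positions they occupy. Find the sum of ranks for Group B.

4

Sorted (ascending): 14, 14, 14, 15, 15, 27
The 3 values of 14 occupy positions 1–3 → average rank 2.
The 2 values of 15 occupy positions 4–5 → average rank (4+5)/2 = 4.5.
Group B values → pooled ranks: 14→2, 14→2
Rank sum = 2 + 2 = 4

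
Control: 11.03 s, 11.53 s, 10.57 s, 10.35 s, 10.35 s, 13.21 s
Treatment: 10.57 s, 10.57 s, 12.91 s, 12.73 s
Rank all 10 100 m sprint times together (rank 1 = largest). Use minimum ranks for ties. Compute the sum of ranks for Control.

34

Sorted (descending): 13.21, 12.91, 12.73, 11.53, 11.03, 10.57, 10.57, 10.57, 10.35, 10.35
The 3 values of 10.57 occupy positions 6–8 → each gets rank 6.
The 2 values of 10.35 occupy positions 9–10 → each gets rank 9.
Control values → pooled ranks: 11.03→5, 11.53→4, 10.57→6, 10.35→9, 10.35→9, 13.21→1
Rank sum = 5 + 4 + 6 + 9 + 9 + 1 = 34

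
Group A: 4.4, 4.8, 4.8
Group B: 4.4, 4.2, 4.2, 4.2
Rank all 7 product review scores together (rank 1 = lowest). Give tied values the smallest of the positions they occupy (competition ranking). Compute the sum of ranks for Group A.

Sorted (ascending): 4.2, 4.2, 4.2, 4.4, 4.4, 4.8, 4.8
The 3 values of 4.2 occupy positions 1–3 → each gets rank 1.
The 2 values of 4.4 occupy positions 4–5 → each gets rank 4.
The 2 values of 4.8 occupy positions 6–7 → each gets rank 6.
Group A values → pooled ranks: 4.4→4, 4.8→6, 4.8→6
Rank sum = 4 + 6 + 6 = 16

16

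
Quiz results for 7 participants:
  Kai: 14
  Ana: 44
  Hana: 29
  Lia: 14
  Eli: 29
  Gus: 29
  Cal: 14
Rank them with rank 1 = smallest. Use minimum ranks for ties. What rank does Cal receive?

1

Sorted (ascending): 14, 14, 14, 29, 29, 29, 44
The 3 values of 14 occupy positions 1–3 → each gets rank 1.
The 3 values of 29 occupy positions 4–6 → each gets rank 4.
Cal has value 14 → rank 1.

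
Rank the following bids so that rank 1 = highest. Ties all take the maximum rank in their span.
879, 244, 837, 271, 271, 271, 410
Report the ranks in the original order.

Sorted (descending): 879, 837, 410, 271, 271, 271, 244
The 3 values of 271 occupy positions 4–6 → each gets rank 6.

1, 7, 2, 6, 6, 6, 3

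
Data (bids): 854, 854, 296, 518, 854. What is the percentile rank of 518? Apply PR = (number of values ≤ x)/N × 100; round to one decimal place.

40.0

N = 5.
Strictly below 518: 1. Equal to 518: 1.
PR = 2/5 × 100 = 40.0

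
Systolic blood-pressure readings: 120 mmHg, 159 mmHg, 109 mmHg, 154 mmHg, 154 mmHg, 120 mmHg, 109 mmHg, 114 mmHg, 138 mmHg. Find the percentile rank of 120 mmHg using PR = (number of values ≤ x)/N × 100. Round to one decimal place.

55.6

N = 9.
Strictly below 120: 3. Equal to 120: 2.
PR = 5/9 × 100 = 55.6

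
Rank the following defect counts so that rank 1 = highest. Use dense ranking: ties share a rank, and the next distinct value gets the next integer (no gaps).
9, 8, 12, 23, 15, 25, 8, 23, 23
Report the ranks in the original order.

5, 6, 4, 2, 3, 1, 6, 2, 2

Sorted (descending): 25, 23, 23, 23, 15, 12, 9, 8, 8
The 3 values of 23 share dense rank 2.
The 2 values of 8 share dense rank 6.
Remaining distinct values take the next consecutive integers.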